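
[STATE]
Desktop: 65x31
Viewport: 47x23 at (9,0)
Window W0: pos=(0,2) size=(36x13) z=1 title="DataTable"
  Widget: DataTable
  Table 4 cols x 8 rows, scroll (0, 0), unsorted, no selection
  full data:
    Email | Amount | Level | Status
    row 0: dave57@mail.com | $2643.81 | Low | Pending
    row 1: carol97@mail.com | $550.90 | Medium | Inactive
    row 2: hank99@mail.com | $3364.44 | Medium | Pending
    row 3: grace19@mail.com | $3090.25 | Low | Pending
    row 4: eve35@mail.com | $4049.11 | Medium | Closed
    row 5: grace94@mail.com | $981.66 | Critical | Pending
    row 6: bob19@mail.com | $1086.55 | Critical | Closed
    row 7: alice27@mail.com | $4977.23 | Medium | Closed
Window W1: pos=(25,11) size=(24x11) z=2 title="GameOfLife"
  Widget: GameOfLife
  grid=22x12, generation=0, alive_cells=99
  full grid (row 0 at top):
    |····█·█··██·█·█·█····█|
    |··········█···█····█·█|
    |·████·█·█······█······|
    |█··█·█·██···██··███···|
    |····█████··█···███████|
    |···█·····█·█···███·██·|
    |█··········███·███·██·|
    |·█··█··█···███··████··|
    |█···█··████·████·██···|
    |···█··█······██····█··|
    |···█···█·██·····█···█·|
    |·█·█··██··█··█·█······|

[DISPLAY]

                                               
                                               
━━━━━━━━━━━━━━━━━━━━━━━━━━┓                    
le                        ┃                    
──────────────────────────┨                    
        │Amount  │Level   ┃                    
────────┼────────┼────────┃                    
ail.com │$2643.81│Low     ┃                    
mail.com│$550.90 │Medium  ┃                    
ail.com │$3364.44│Medium  ┃                    
mail.com│$3090.25│Low     ┃                    
il.com  │$4049.1┏━━━━━━━━━━━━━━━━━━━━━━┓       
mail.com│$981.66┃ GameOfLife           ┃       
il.com  │$1086.5┠──────────────────────┨       
━━━━━━━━━━━━━━━━┃Gen: 0                ┃       
                ┃█··█·█·██···██··███···┃       
                ┃····█████··█···███████┃       
                ┃···█·····█·█···███·██·┃       
                ┃█··········███·███·██·┃       
                ┃·█··█··█···███··████··┃       
                ┃█···█··████·████·██···┃       
                ┗━━━━━━━━━━━━━━━━━━━━━━┛       
                                               


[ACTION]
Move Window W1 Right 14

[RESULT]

                                               
                                               
━━━━━━━━━━━━━━━━━━━━━━━━━━┓                    
le                        ┃                    
──────────────────────────┨                    
        │Amount  │Level   ┃                    
────────┼────────┼────────┃                    
ail.com │$2643.81│Low     ┃                    
mail.com│$550.90 │Medium  ┃                    
ail.com │$3364.44│Medium  ┃                    
mail.com│$3090.25│Low     ┃                    
il.com  │$4049.11│Medium  ┃   ┏━━━━━━━━━━━━━━━━
mail.com│$981.66 │Critical┃   ┃ GameOfLife     
il.com  │$1086.55│Critical┃   ┠────────────────
━━━━━━━━━━━━━━━━━━━━━━━━━━┛   ┃Gen: 0          
                              ┃█··█·█·██···██··
                              ┃····█████··█···█
                              ┃···█·····█·█···█
                              ┃█··········███·█
                              ┃·█··█··█···███··
                              ┃█···█··████·████
                              ┗━━━━━━━━━━━━━━━━
                                               


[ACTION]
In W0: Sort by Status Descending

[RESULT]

                                               
                                               
━━━━━━━━━━━━━━━━━━━━━━━━━━┓                    
le                        ┃                    
──────────────────────────┨                    
        │Amount  │Level   ┃                    
────────┼────────┼────────┃                    
ail.com │$2643.81│Low     ┃                    
ail.com │$3364.44│Medium  ┃                    
mail.com│$3090.25│Low     ┃                    
mail.com│$981.66 │Critical┃                    
mail.com│$550.90 │Medium  ┃   ┏━━━━━━━━━━━━━━━━
il.com  │$4049.11│Medium  ┃   ┃ GameOfLife     
il.com  │$1086.55│Critical┃   ┠────────────────
━━━━━━━━━━━━━━━━━━━━━━━━━━┛   ┃Gen: 0          
                              ┃█··█·█·██···██··
                              ┃····█████··█···█
                              ┃···█·····█·█···█
                              ┃█··········███·█
                              ┃·█··█··█···███··
                              ┃█···█··████·████
                              ┗━━━━━━━━━━━━━━━━
                                               


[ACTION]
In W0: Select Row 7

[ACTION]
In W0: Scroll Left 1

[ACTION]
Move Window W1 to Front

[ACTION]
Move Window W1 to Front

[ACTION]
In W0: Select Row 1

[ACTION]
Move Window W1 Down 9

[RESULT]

                                               
                                               
━━━━━━━━━━━━━━━━━━━━━━━━━━┓                    
le                        ┃                    
──────────────────────────┨                    
        │Amount  │Level   ┃                    
────────┼────────┼────────┃                    
ail.com │$2643.81│Low     ┃                    
ail.com │$3364.44│Medium  ┃                    
mail.com│$3090.25│Low     ┃                    
mail.com│$981.66 │Critical┃                    
mail.com│$550.90 │Medium  ┃                    
il.com  │$4049.11│Medium  ┃                    
il.com  │$1086.55│Critical┃                    
━━━━━━━━━━━━━━━━━━━━━━━━━━┛                    
                                               
                                               
                                               
                                               
                                               
                              ┏━━━━━━━━━━━━━━━━
                              ┃ GameOfLife     
                              ┠────────────────


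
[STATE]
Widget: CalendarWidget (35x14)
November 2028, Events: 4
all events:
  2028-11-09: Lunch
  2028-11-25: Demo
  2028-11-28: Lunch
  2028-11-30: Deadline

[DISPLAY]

           November 2028           
Mo Tu We Th Fr Sa Su               
       1  2  3  4  5               
 6  7  8  9* 10 11 12              
13 14 15 16 17 18 19               
20 21 22 23 24 25* 26              
27 28* 29 30*                      
                                   
                                   
                                   
                                   
                                   
                                   
                                   


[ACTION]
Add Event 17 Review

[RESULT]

           November 2028           
Mo Tu We Th Fr Sa Su               
       1  2  3  4  5               
 6  7  8  9* 10 11 12              
13 14 15 16 17* 18 19              
20 21 22 23 24 25* 26              
27 28* 29 30*                      
                                   
                                   
                                   
                                   
                                   
                                   
                                   


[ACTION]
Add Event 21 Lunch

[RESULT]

           November 2028           
Mo Tu We Th Fr Sa Su               
       1  2  3  4  5               
 6  7  8  9* 10 11 12              
13 14 15 16 17* 18 19              
20 21* 22 23 24 25* 26             
27 28* 29 30*                      
                                   
                                   
                                   
                                   
                                   
                                   
                                   


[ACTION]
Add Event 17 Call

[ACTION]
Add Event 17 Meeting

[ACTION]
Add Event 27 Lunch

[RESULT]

           November 2028           
Mo Tu We Th Fr Sa Su               
       1  2  3  4  5               
 6  7  8  9* 10 11 12              
13 14 15 16 17* 18 19              
20 21* 22 23 24 25* 26             
27* 28* 29 30*                     
                                   
                                   
                                   
                                   
                                   
                                   
                                   


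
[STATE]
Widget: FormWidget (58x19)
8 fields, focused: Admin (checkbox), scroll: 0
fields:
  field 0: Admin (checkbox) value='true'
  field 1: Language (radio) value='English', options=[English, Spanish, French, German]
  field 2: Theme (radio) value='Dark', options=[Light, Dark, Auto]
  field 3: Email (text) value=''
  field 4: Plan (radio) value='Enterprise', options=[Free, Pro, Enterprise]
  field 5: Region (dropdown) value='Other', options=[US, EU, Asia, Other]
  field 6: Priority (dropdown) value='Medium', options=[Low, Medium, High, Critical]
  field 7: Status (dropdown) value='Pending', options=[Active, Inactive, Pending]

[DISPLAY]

> Admin:      [x]                                         
  Language:   (●) English  ( ) Spanish  ( ) French  ( ) Ge
  Theme:      ( ) Light  (●) Dark  ( ) Auto               
  Email:      [                                          ]
  Plan:       ( ) Free  ( ) Pro  (●) Enterprise           
  Region:     [Other                                    ▼]
  Priority:   [Medium                                   ▼]
  Status:     [Pending                                  ▼]
                                                          
                                                          
                                                          
                                                          
                                                          
                                                          
                                                          
                                                          
                                                          
                                                          
                                                          


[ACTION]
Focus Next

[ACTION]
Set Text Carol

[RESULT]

  Admin:      [x]                                         
> Language:   (●) English  ( ) Spanish  ( ) French  ( ) Ge
  Theme:      ( ) Light  (●) Dark  ( ) Auto               
  Email:      [                                          ]
  Plan:       ( ) Free  ( ) Pro  (●) Enterprise           
  Region:     [Other                                    ▼]
  Priority:   [Medium                                   ▼]
  Status:     [Pending                                  ▼]
                                                          
                                                          
                                                          
                                                          
                                                          
                                                          
                                                          
                                                          
                                                          
                                                          
                                                          


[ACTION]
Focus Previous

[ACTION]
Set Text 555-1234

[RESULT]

> Admin:      [x]                                         
  Language:   (●) English  ( ) Spanish  ( ) French  ( ) Ge
  Theme:      ( ) Light  (●) Dark  ( ) Auto               
  Email:      [                                          ]
  Plan:       ( ) Free  ( ) Pro  (●) Enterprise           
  Region:     [Other                                    ▼]
  Priority:   [Medium                                   ▼]
  Status:     [Pending                                  ▼]
                                                          
                                                          
                                                          
                                                          
                                                          
                                                          
                                                          
                                                          
                                                          
                                                          
                                                          


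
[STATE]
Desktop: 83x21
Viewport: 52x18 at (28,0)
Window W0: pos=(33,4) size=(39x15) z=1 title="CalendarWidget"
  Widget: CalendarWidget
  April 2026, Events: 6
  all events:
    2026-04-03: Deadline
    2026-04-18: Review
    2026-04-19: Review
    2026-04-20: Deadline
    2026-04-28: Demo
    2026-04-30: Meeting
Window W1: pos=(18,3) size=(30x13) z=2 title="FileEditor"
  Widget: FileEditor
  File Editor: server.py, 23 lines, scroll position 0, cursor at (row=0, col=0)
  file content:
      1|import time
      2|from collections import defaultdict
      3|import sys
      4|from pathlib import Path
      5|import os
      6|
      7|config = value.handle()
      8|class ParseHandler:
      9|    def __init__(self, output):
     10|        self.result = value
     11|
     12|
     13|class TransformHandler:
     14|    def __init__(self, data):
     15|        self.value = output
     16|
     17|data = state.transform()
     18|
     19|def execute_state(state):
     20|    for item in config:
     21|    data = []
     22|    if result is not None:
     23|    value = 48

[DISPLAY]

                                                    
                                                    
                                                    
━━━━━━━━━━━━━━━━━━━┓                                
or                 ┃━━━━━━━━━━━━━━━━━━━━━━━┓        
───────────────────┨t                      ┃        
me                ▲┃───────────────────────┨        
ections import def█┃April 2026             ┃        
s                 ░┃ Sa Su                 ┃        
lib import Path   ░┃*  4  5                ┃        
                  ░┃ 11 12                 ┃        
                  ░┃ 18* 19*               ┃        
value.handle()    ░┃4 25 26                ┃        
seHandler:        ░┃                       ┃        
_init__(self, outp▼┃                       ┃        
━━━━━━━━━━━━━━━━━━━┛                       ┃        
     ┃                                     ┃        
     ┃                                     ┃        


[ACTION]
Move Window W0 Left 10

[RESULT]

                                                    
                                                    
                                                    
━━━━━━━━━━━━━━━━━━━┓                                
or                 ┃━━━━━━━━━━━━━┓                  
───────────────────┨             ┃                  
me                ▲┃─────────────┨                  
ections import def█┃             ┃                  
s                 ░┃             ┃                  
lib import Path   ░┃             ┃                  
                  ░┃             ┃                  
                  ░┃             ┃                  
value.handle()    ░┃             ┃                  
seHandler:        ░┃             ┃                  
_init__(self, outp▼┃             ┃                  
━━━━━━━━━━━━━━━━━━━┛             ┃                  
                                 ┃                  
                                 ┃                  


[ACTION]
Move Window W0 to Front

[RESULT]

                                                    
                                                    
                                                    
━━━━━━━━━━━━━━━━━━━┓                                
━━━━━━━━━━━━━━━━━━━━━━━━━━━━━━━━━┓                  
endarWidget                      ┃                  
─────────────────────────────────┨                  
          April 2026             ┃                  
u We Th Fr Sa Su                 ┃                  
   1  2  3*  4  5                ┃                  
7  8  9 10 11 12                 ┃                  
4 15 16 17 18* 19*               ┃                  
21 22 23 24 25 26                ┃                  
8* 29 30*                        ┃                  
                                 ┃                  
                                 ┃                  
                                 ┃                  
                                 ┃                  


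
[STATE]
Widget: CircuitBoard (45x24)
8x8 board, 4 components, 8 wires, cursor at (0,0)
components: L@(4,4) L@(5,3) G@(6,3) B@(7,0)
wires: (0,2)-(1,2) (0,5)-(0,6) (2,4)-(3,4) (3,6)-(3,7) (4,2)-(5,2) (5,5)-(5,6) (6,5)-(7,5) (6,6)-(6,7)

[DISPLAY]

   0 1 2 3 4 5 6 7                           
0  [.]      ·           · ─ ·                
            │                                
1           ·                                
                                             
2                   ·                        
                    │                        
3                   ·       · ─ ·            
                                             
4           ·       L                        
            │                                
5           ·   L       · ─ ·                
                                             
6               G       ·   · ─ ·            
                        │                    
7   B                   ·                    
Cursor: (0,0)                                
                                             
                                             
                                             
                                             
                                             
                                             
                                             


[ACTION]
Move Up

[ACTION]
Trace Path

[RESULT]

   0 1 2 3 4 5 6 7                           
0  [.]      ·           · ─ ·                
            │                                
1           ·                                
                                             
2                   ·                        
                    │                        
3                   ·       · ─ ·            
                                             
4           ·       L                        
            │                                
5           ·   L       · ─ ·                
                                             
6               G       ·   · ─ ·            
                        │                    
7   B                   ·                    
Cursor: (0,0)  Trace: No connections         
                                             
                                             
                                             
                                             
                                             
                                             
                                             


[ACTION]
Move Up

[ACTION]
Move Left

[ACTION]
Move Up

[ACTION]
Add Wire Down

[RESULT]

   0 1 2 3 4 5 6 7                           
0  [.]      ·           · ─ ·                
    │       │                                
1   ·       ·                                
                                             
2                   ·                        
                    │                        
3                   ·       · ─ ·            
                                             
4           ·       L                        
            │                                
5           ·   L       · ─ ·                
                                             
6               G       ·   · ─ ·            
                        │                    
7   B                   ·                    
Cursor: (0,0)  Trace: No connections         
                                             
                                             
                                             
                                             
                                             
                                             
                                             


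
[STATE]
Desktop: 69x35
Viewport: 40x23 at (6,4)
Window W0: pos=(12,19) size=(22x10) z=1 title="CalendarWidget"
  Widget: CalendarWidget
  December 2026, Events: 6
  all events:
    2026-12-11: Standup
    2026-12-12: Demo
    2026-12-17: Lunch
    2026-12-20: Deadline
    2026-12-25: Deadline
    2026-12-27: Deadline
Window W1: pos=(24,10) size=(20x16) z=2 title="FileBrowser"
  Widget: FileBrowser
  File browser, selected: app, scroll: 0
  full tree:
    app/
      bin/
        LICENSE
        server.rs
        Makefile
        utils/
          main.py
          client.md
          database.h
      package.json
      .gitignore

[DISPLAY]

                                        
                                        
                                        
                                        
                                        
                                        
                  ┏━━━━━━━━━━━━━━━━━━┓  
                  ┃ FileBrowser      ┃  
                  ┠──────────────────┨  
                  ┃> [-] app/        ┃  
                  ┃    [+] bin/      ┃  
                  ┃    package.json  ┃  
                  ┃    .gitignore    ┃  
                  ┃                  ┃  
                  ┃                  ┃  
      ┏━━━━━━━━━━━┃                  ┃  
      ┃ CalendarWi┃                  ┃  
      ┠───────────┃                  ┃  
      ┃   December┃                  ┃  
      ┃Mo Tu We Th┃                  ┃  
      ┃    1  2  3┃                  ┃  
      ┃ 7  8  9 10┗━━━━━━━━━━━━━━━━━━┛  
      ┃14 15 16 17* 18 19 2┃            


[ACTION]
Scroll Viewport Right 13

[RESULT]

                                        
                                        
                                        
                                        
                                        
                                        
     ┏━━━━━━━━━━━━━━━━━━┓               
     ┃ FileBrowser      ┃               
     ┠──────────────────┨               
     ┃> [-] app/        ┃               
     ┃    [+] bin/      ┃               
     ┃    package.json  ┃               
     ┃    .gitignore    ┃               
     ┃                  ┃               
     ┃                  ┃               
━━━━━┃                  ┃               
darWi┃                  ┃               
─────┃                  ┃               
ember┃                  ┃               
We Th┃                  ┃               
 2  3┃                  ┃               
 9 10┗━━━━━━━━━━━━━━━━━━┛               
16 17* 18 19 2┃                         


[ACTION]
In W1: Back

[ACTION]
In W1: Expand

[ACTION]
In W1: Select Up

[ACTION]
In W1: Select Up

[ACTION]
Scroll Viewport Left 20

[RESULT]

                                        
                                        
                                        
                                        
                                        
                                        
                        ┏━━━━━━━━━━━━━━━
                        ┃ FileBrowser   
                        ┠───────────────
                        ┃> [-] app/     
                        ┃    [+] bin/   
                        ┃    package.jso
                        ┃    .gitignore 
                        ┃               
                        ┃               
            ┏━━━━━━━━━━━┃               
            ┃ CalendarWi┃               
            ┠───────────┃               
            ┃   December┃               
            ┃Mo Tu We Th┃               
            ┃    1  2  3┃               
            ┃ 7  8  9 10┗━━━━━━━━━━━━━━━
            ┃14 15 16 17* 18 19 2┃      


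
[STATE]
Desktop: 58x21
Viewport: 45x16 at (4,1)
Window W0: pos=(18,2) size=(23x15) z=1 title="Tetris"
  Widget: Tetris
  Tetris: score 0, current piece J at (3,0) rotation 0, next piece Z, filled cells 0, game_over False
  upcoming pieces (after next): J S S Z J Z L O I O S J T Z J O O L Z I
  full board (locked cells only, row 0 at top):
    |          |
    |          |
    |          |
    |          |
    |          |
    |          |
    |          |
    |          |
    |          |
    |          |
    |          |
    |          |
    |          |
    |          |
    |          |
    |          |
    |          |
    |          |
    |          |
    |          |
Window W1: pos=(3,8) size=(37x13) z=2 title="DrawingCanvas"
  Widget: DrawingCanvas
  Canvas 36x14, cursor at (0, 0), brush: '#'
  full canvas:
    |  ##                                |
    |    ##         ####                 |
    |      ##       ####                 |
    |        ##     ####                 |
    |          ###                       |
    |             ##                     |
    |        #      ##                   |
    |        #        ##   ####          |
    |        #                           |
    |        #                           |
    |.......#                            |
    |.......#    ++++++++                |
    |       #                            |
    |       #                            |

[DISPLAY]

                                             
              ┏━━━━━━━━━━━━━━━━━━━━━┓        
              ┃ Tetris              ┃        
              ┠─────────────────────┨        
              ┃          │Next:     ┃        
              ┃          │▓▓        ┃        
              ┃          │ ▓▓       ┃        
━━━━━━━━━━━━━━━━━━━━━━━━━━━━━━━━━━━┓┃        
 DrawingCanvas                     ┃┃        
───────────────────────────────────┨┃        
+ ##                               ┃┃        
    ##         ####                ┃┃        
      ##       ####                ┃┃        
        ##     ####                ┃┃        
          ###                      ┃┃        
             ##                    ┃┛        


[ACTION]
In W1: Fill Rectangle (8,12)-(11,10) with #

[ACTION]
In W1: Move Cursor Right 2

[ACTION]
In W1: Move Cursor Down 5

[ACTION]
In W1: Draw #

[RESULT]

                                             
              ┏━━━━━━━━━━━━━━━━━━━━━┓        
              ┃ Tetris              ┃        
              ┠─────────────────────┨        
              ┃          │Next:     ┃        
              ┃          │▓▓        ┃        
              ┃          │ ▓▓       ┃        
━━━━━━━━━━━━━━━━━━━━━━━━━━━━━━━━━━━┓┃        
 DrawingCanvas                     ┃┃        
───────────────────────────────────┨┃        
  ##                               ┃┃        
    ##         ####                ┃┃        
      ##       ####                ┃┃        
        ##     ####                ┃┃        
          ###                      ┃┃        
  #          ##                    ┃┛        


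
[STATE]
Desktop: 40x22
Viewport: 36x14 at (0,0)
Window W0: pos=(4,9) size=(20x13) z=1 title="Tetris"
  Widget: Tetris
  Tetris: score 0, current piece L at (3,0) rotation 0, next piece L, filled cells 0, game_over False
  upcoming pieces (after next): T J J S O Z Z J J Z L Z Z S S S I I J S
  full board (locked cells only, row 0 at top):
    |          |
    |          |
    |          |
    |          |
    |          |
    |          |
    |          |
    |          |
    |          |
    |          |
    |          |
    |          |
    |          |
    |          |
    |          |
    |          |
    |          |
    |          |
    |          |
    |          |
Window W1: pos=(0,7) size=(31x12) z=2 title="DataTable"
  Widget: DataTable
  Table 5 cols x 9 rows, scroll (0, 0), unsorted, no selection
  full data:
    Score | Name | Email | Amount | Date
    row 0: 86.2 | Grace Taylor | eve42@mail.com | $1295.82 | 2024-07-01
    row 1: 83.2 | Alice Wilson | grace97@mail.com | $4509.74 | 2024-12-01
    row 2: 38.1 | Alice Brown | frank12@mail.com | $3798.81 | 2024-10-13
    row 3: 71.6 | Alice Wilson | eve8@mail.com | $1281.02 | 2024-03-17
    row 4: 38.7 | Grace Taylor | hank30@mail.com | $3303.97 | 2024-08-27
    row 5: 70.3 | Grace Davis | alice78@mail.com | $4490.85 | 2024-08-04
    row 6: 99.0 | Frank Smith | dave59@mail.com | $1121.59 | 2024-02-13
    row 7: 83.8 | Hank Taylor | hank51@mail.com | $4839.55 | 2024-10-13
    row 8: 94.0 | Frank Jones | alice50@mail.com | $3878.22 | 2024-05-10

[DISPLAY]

                                    
                                    
                                    
                                    
                                    
                                    
                                    
┏━━━━━━━━━━━━━━━━━━━━━━━━━━━━━┓     
┃ DataTable                   ┃     
┠─────────────────────────────┨     
┃Score│Name        │Email     ┃     
┃─────┼────────────┼──────────┃     
┃86.2 │Grace Taylor│eve42@mail┃     
┃83.2 │Alice Wilson│grace97@ma┃     


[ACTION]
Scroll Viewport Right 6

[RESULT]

                                    
                                    
                                    
                                    
                                    
                                    
                                    
━━━━━━━━━━━━━━━━━━━━━━━━━━┓         
taTable                   ┃         
──────────────────────────┨         
re│Name        │Email     ┃         
──┼────────────┼──────────┃         
2 │Grace Taylor│eve42@mail┃         
2 │Alice Wilson│grace97@ma┃         


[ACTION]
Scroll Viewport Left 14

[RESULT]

                                    
                                    
                                    
                                    
                                    
                                    
                                    
┏━━━━━━━━━━━━━━━━━━━━━━━━━━━━━┓     
┃ DataTable                   ┃     
┠─────────────────────────────┨     
┃Score│Name        │Email     ┃     
┃─────┼────────────┼──────────┃     
┃86.2 │Grace Taylor│eve42@mail┃     
┃83.2 │Alice Wilson│grace97@ma┃     


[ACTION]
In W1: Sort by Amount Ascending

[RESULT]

                                    
                                    
                                    
                                    
                                    
                                    
                                    
┏━━━━━━━━━━━━━━━━━━━━━━━━━━━━━┓     
┃ DataTable                   ┃     
┠─────────────────────────────┨     
┃Score│Name        │Email     ┃     
┃─────┼────────────┼──────────┃     
┃99.0 │Frank Smith │dave59@mai┃     
┃71.6 │Alice Wilson│eve8@mail.┃     


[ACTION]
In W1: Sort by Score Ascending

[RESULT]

                                    
                                    
                                    
                                    
                                    
                                    
                                    
┏━━━━━━━━━━━━━━━━━━━━━━━━━━━━━┓     
┃ DataTable                   ┃     
┠─────────────────────────────┨     
┃Scor▲│Name        │Email     ┃     
┃─────┼────────────┼──────────┃     
┃38.1 │Alice Brown │frank12@ma┃     
┃38.7 │Grace Taylor│hank30@mai┃     


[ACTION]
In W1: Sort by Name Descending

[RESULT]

                                    
                                    
                                    
                                    
                                    
                                    
                                    
┏━━━━━━━━━━━━━━━━━━━━━━━━━━━━━┓     
┃ DataTable                   ┃     
┠─────────────────────────────┨     
┃Score│Name       ▼│Email     ┃     
┃─────┼────────────┼──────────┃     
┃83.8 │Hank Taylor │hank51@mai┃     
┃38.7 │Grace Taylor│hank30@mai┃     


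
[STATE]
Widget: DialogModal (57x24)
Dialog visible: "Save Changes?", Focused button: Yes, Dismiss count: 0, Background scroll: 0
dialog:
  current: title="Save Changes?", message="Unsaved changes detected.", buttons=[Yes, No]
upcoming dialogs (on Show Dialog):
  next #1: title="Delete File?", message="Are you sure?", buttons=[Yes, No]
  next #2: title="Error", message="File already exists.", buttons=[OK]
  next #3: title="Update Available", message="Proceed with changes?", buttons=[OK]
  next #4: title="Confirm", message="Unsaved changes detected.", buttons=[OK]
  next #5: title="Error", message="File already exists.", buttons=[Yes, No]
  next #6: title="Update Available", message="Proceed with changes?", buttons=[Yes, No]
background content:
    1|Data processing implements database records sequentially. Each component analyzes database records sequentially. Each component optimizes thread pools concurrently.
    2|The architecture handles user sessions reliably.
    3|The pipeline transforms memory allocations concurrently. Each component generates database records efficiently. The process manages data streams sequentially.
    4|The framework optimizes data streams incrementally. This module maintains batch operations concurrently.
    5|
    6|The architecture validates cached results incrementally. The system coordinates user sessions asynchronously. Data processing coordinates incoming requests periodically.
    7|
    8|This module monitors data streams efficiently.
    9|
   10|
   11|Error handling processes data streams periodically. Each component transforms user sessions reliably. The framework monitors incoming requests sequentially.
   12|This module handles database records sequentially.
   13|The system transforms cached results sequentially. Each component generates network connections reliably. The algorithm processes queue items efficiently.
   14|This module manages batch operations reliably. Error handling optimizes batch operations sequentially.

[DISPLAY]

Data processing implements database records sequentially.
The architecture handles user sessions reliably.         
The pipeline transforms memory allocations concurrently. 
The framework optimizes data streams incrementally. This 
                                                         
The architecture validates cached results incrementally. 
                                                         
This module monitors data streams efficiently.           
                                                         
              ┌───────────────────────────┐              
Error handling│       Save Changes?       │dically. Each 
This module ha│ Unsaved changes detected. │tially.       
The system tra│         [Yes]  No         │tially. Each c
This module ma└───────────────────────────┘ly. Error hand
                                                         
                                                         
                                                         
                                                         
                                                         
                                                         
                                                         
                                                         
                                                         
                                                         


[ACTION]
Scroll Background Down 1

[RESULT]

The architecture handles user sessions reliably.         
The pipeline transforms memory allocations concurrently. 
The framework optimizes data streams incrementally. This 
                                                         
The architecture validates cached results incrementally. 
                                                         
This module monitors data streams efficiently.           
                                                         
                                                         
Error handling┌───────────────────────────┐dically. Each 
This module ha│       Save Changes?       │tially.       
The system tra│ Unsaved changes detected. │tially. Each c
This module ma│         [Yes]  No         │ly. Error hand
              └───────────────────────────┘              
                                                         
                                                         
                                                         
                                                         
                                                         
                                                         
                                                         
                                                         
                                                         
                                                         


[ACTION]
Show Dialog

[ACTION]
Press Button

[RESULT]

The architecture handles user sessions reliably.         
The pipeline transforms memory allocations concurrently. 
The framework optimizes data streams incrementally. This 
                                                         
The architecture validates cached results incrementally. 
                                                         
This module monitors data streams efficiently.           
                                                         
                                                         
Error handling processes data streams periodically. Each 
This module handles database records sequentially.       
The system transforms cached results sequentially. Each c
This module manages batch operations reliably. Error hand
                                                         
                                                         
                                                         
                                                         
                                                         
                                                         
                                                         
                                                         
                                                         
                                                         
                                                         
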